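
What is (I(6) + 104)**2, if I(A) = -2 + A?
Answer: 11664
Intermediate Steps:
(I(6) + 104)**2 = ((-2 + 6) + 104)**2 = (4 + 104)**2 = 108**2 = 11664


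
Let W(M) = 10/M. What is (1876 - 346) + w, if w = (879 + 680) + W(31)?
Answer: 95769/31 ≈ 3089.3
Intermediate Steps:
w = 48339/31 (w = (879 + 680) + 10/31 = 1559 + 10*(1/31) = 1559 + 10/31 = 48339/31 ≈ 1559.3)
(1876 - 346) + w = (1876 - 346) + 48339/31 = 1530 + 48339/31 = 95769/31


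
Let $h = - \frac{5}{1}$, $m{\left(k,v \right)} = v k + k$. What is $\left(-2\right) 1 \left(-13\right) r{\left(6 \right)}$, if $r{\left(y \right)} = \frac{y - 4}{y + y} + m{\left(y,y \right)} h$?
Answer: $- \frac{16367}{3} \approx -5455.7$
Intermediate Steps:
$m{\left(k,v \right)} = k + k v$ ($m{\left(k,v \right)} = k v + k = k + k v$)
$h = -5$ ($h = \left(-5\right) 1 = -5$)
$r{\left(y \right)} = \frac{-4 + y}{2 y} - 5 y \left(1 + y\right)$ ($r{\left(y \right)} = \frac{y - 4}{y + y} + y \left(1 + y\right) \left(-5\right) = \frac{-4 + y}{2 y} - 5 y \left(1 + y\right)$)
$\left(-2\right) 1 \left(-13\right) r{\left(6 \right)} = \left(-2\right) 1 \left(-13\right) \frac{-4 + 6 \left(1 - 60 \left(1 + 6\right)\right)}{2 \cdot 6} = \left(-2\right) \left(-13\right) \frac{1}{2} \cdot \frac{1}{6} \left(-4 + 6 \left(1 - 60 \cdot 7\right)\right) = 26 \cdot \frac{1}{2} \cdot \frac{1}{6} \left(-4 + 6 \left(1 - 420\right)\right) = 26 \cdot \frac{1}{2} \cdot \frac{1}{6} \left(-4 + 6 \left(-419\right)\right) = 26 \cdot \frac{1}{2} \cdot \frac{1}{6} \left(-4 - 2514\right) = 26 \cdot \frac{1}{2} \cdot \frac{1}{6} \left(-2518\right) = 26 \left(- \frac{1259}{6}\right) = - \frac{16367}{3}$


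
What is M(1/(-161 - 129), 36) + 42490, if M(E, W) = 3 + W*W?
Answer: 43789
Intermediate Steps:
M(E, W) = 3 + W**2
M(1/(-161 - 129), 36) + 42490 = (3 + 36**2) + 42490 = (3 + 1296) + 42490 = 1299 + 42490 = 43789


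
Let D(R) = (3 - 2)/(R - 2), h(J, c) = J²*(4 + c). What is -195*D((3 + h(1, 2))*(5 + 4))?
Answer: -195/79 ≈ -2.4684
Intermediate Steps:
D(R) = 1/(-2 + R)
-195*D((3 + h(1, 2))*(5 + 4)) = -195/(-2 + (3 + 1²*(4 + 2))*(5 + 4)) = -195/(-2 + (3 + 1*6)*9) = -195/(-2 + (3 + 6)*9) = -195/(-2 + 9*9) = -195/(-2 + 81) = -195/79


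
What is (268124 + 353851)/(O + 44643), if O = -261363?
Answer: -41465/14448 ≈ -2.8699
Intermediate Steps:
(268124 + 353851)/(O + 44643) = (268124 + 353851)/(-261363 + 44643) = 621975/(-216720) = 621975*(-1/216720) = -41465/14448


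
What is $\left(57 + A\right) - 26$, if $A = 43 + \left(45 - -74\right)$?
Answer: $193$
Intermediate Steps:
$A = 162$ ($A = 43 + \left(45 + 74\right) = 43 + 119 = 162$)
$\left(57 + A\right) - 26 = \left(57 + 162\right) - 26 = 219 - 26 = 193$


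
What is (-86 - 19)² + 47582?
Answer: 58607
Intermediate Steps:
(-86 - 19)² + 47582 = (-105)² + 47582 = 11025 + 47582 = 58607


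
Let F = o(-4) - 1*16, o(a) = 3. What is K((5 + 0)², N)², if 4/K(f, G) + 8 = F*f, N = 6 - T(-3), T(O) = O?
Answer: 16/110889 ≈ 0.00014429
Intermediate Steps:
F = -13 (F = 3 - 1*16 = 3 - 16 = -13)
N = 9 (N = 6 - 1*(-3) = 6 + 3 = 9)
K(f, G) = 4/(-8 - 13*f)
K((5 + 0)², N)² = (4/(-8 - 13*(5 + 0)²))² = (4/(-8 - 13*5²))² = (4/(-8 - 13*25))² = (4/(-8 - 325))² = (4/(-333))² = (4*(-1/333))² = (-4/333)² = 16/110889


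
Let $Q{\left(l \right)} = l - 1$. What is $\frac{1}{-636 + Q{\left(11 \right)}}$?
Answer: $- \frac{1}{626} \approx -0.0015974$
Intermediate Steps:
$Q{\left(l \right)} = -1 + l$
$\frac{1}{-636 + Q{\left(11 \right)}} = \frac{1}{-636 + \left(-1 + 11\right)} = \frac{1}{-636 + 10} = \frac{1}{-626} = - \frac{1}{626}$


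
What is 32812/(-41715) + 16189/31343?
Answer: -353102381/1307473245 ≈ -0.27006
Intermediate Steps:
32812/(-41715) + 16189/31343 = 32812*(-1/41715) + 16189*(1/31343) = -32812/41715 + 16189/31343 = -353102381/1307473245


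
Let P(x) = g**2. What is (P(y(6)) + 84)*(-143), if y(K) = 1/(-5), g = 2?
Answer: -12584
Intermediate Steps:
y(K) = -1/5
P(x) = 4 (P(x) = 2**2 = 4)
(P(y(6)) + 84)*(-143) = (4 + 84)*(-143) = 88*(-143) = -12584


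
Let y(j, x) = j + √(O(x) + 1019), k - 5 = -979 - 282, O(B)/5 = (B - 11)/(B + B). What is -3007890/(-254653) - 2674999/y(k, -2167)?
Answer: 12105999136304426/5649174022583 + 2674999*√39643886/310573354 ≈ 2197.2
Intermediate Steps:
O(B) = 5*(-11 + B)/(2*B) (O(B) = 5*((B - 11)/(B + B)) = 5*((-11 + B)/((2*B))) = 5*((-11 + B)*(1/(2*B))) = 5*((-11 + B)/(2*B)) = 5*(-11 + B)/(2*B))
k = -1256 (k = 5 + (-979 - 282) = 5 - 1261 = -1256)
y(j, x) = j + √(1019 + 5*(-11 + x)/(2*x)) (y(j, x) = j + √(5*(-11 + x)/(2*x) + 1019) = j + √(1019 + 5*(-11 + x)/(2*x)))
-3007890/(-254653) - 2674999/y(k, -2167) = -3007890/(-254653) - 2674999/(-1256 + √(4086 - 110/(-2167))/2) = -3007890*(-1/254653) - 2674999/(-1256 + √(4086 - 110*(-1/2167))/2) = 3007890/254653 - 2674999/(-1256 + √(4086 + 10/197)/2) = 3007890/254653 - 2674999/(-1256 + √(804952/197)/2) = 3007890/254653 - 2674999/(-1256 + (2*√39643886/197)/2) = 3007890/254653 - 2674999/(-1256 + √39643886/197)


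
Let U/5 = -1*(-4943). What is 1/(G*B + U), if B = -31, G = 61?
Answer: 1/22824 ≈ 4.3814e-5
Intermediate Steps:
U = 24715 (U = 5*(-1*(-4943)) = 5*4943 = 24715)
1/(G*B + U) = 1/(61*(-31) + 24715) = 1/(-1891 + 24715) = 1/22824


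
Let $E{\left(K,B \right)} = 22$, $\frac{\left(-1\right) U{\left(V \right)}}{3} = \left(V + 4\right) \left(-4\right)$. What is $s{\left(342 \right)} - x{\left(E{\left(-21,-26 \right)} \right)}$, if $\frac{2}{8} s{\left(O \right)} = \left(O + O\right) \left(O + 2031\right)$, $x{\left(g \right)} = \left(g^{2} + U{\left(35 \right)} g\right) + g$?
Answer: $6481726$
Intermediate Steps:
$U{\left(V \right)} = 48 + 12 V$ ($U{\left(V \right)} = - 3 \left(V + 4\right) \left(-4\right) = - 3 \left(4 + V\right) \left(-4\right) = - 3 \left(-16 - 4 V\right) = 48 + 12 V$)
$x{\left(g \right)} = g^{2} + 469 g$ ($x{\left(g \right)} = \left(g^{2} + \left(48 + 12 \cdot 35\right) g\right) + g = \left(g^{2} + \left(48 + 420\right) g\right) + g = \left(g^{2} + 468 g\right) + g = g^{2} + 469 g$)
$s{\left(O \right)} = 8 O \left(2031 + O\right)$ ($s{\left(O \right)} = 4 \left(O + O\right) \left(O + 2031\right) = 4 \cdot 2 O \left(2031 + O\right) = 8 O \left(2031 + O\right)$)
$s{\left(342 \right)} - x{\left(E{\left(-21,-26 \right)} \right)} = 8 \cdot 342 \left(2031 + 342\right) - 22 \left(469 + 22\right) = 8 \cdot 342 \cdot 2373 - 22 \cdot 491 = 6492528 - 10802 = 6481726$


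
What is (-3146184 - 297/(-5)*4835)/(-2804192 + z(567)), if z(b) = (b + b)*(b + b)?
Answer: 2858985/1518236 ≈ 1.8831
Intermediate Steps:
z(b) = 4*b**2 (z(b) = (2*b)*(2*b) = 4*b**2)
(-3146184 - 297/(-5)*4835)/(-2804192 + z(567)) = (-3146184 - 297/(-5)*4835)/(-2804192 + 4*567**2) = (-3146184 - 297*(-1/5)*4835)/(-2804192 + 4*321489) = (-3146184 + (297/5)*4835)/(-2804192 + 1285956) = (-3146184 + 287199)/(-1518236) = -2858985*(-1/1518236) = 2858985/1518236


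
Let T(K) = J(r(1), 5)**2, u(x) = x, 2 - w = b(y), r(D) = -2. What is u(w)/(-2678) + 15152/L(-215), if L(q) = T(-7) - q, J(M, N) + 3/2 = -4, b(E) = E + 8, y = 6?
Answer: 81159998/1313559 ≈ 61.786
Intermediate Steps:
b(E) = 8 + E
w = -12 (w = 2 - (8 + 6) = 2 - 1*14 = 2 - 14 = -12)
J(M, N) = -11/2 (J(M, N) = -3/2 - 4 = -11/2)
T(K) = 121/4 (T(K) = (-11/2)**2 = 121/4)
L(q) = 121/4 - q
u(w)/(-2678) + 15152/L(-215) = -12/(-2678) + 15152/(121/4 - 1*(-215)) = -12*(-1/2678) + 15152/(121/4 + 215) = 6/1339 + 15152/(981/4) = 6/1339 + 15152*(4/981) = 6/1339 + 60608/981 = 81159998/1313559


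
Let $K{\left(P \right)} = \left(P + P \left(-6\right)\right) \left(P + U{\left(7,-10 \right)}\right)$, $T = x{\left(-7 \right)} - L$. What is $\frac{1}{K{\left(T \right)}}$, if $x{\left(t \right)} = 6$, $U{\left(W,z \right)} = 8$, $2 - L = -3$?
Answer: $- \frac{1}{45} \approx -0.022222$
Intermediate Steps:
$L = 5$ ($L = 2 - -3 = 2 + 3 = 5$)
$T = 1$ ($T = 6 - 5 = 1$)
$K{\left(P \right)} = - 5 P \left(8 + P\right)$ ($K{\left(P \right)} = \left(P + P \left(-6\right)\right) \left(P + 8\right) = \left(P - 6 P\right) \left(8 + P\right) = - 5 P \left(8 + P\right)$)
$\frac{1}{K{\left(T \right)}} = \frac{1}{\left(-5\right) 1 \left(8 + 1\right)} = \frac{1}{\left(-5\right) 1 \cdot 9} = \frac{1}{-45} = - \frac{1}{45}$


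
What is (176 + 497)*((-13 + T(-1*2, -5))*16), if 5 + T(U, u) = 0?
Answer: -193824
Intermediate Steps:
T(U, u) = -5 (T(U, u) = -5 + 0 = -5)
(176 + 497)*((-13 + T(-1*2, -5))*16) = (176 + 497)*((-13 - 5)*16) = 673*(-18*16) = 673*(-288) = -193824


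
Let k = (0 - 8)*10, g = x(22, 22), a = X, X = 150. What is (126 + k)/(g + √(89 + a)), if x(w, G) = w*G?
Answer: 22264/234017 - 46*√239/234017 ≈ 0.092100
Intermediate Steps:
a = 150
x(w, G) = G*w
g = 484 (g = 22*22 = 484)
k = -80 (k = -8*10 = -80)
(126 + k)/(g + √(89 + a)) = (126 - 80)/(484 + √(89 + 150)) = 46/(484 + √239)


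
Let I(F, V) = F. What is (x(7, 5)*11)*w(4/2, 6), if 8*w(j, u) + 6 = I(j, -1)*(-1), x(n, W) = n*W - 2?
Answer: -363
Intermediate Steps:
x(n, W) = -2 + W*n (x(n, W) = W*n - 2 = -2 + W*n)
w(j, u) = -¾ - j/8 (w(j, u) = -¾ + (j*(-1))/8 = -¾ + (-j)/8 = -¾ - j/8)
(x(7, 5)*11)*w(4/2, 6) = ((-2 + 5*7)*11)*(-¾ - 1/(2*2)) = ((-2 + 35)*11)*(-¾ - 1/(2*2)) = (33*11)*(-¾ - ⅛*2) = 363*(-¾ - ¼) = 363*(-1) = -363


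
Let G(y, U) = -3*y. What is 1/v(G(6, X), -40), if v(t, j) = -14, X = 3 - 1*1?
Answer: -1/14 ≈ -0.071429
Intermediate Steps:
X = 2 (X = 3 - 1 = 2)
1/v(G(6, X), -40) = 1/(-14) = -1/14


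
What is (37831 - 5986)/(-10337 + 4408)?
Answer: -2895/539 ≈ -5.3711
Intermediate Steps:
(37831 - 5986)/(-10337 + 4408) = 31845/(-5929) = 31845*(-1/5929) = -2895/539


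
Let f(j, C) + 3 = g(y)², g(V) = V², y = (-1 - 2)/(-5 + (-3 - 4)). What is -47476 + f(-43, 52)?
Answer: -12154623/256 ≈ -47479.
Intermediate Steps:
y = ¼ (y = -3/(-5 - 7) = -3/(-12) = -3*(-1/12) = ¼ ≈ 0.25000)
f(j, C) = -767/256 (f(j, C) = -3 + ((¼)²)² = -3 + (1/16)² = -3 + 1/256 = -767/256)
-47476 + f(-43, 52) = -47476 - 767/256 = -12154623/256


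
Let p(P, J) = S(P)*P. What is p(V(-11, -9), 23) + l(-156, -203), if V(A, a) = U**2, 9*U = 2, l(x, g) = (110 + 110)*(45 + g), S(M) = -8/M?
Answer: -34768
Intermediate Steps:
l(x, g) = 9900 + 220*g (l(x, g) = 220*(45 + g) = 9900 + 220*g)
U = 2/9 (U = (1/9)*2 = 2/9 ≈ 0.22222)
V(A, a) = 4/81 (V(A, a) = (2/9)**2 = 4/81)
p(P, J) = -8 (p(P, J) = (-8/P)*P = -8)
p(V(-11, -9), 23) + l(-156, -203) = -8 + (9900 + 220*(-203)) = -8 + (9900 - 44660) = -8 - 34760 = -34768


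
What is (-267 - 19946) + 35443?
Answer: 15230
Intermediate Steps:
(-267 - 19946) + 35443 = -20213 + 35443 = 15230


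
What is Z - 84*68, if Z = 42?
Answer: -5670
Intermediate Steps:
Z - 84*68 = 42 - 84*68 = 42 - 5712 = -5670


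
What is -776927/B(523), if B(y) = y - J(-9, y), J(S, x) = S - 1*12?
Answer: -776927/544 ≈ -1428.2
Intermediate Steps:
J(S, x) = -12 + S (J(S, x) = S - 12 = -12 + S)
B(y) = 21 + y (B(y) = y - (-12 - 9) = y - 1*(-21) = y + 21 = 21 + y)
-776927/B(523) = -776927/(21 + 523) = -776927/544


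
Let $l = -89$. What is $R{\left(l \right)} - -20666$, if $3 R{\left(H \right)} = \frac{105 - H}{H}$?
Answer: $\frac{5517628}{267} \approx 20665.0$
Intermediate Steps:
$R{\left(H \right)} = \frac{105 - H}{3 H}$ ($R{\left(H \right)} = \frac{\left(105 - H\right) \frac{1}{H}}{3} = \frac{\frac{1}{H} \left(105 - H\right)}{3} = \frac{105 - H}{3 H}$)
$R{\left(l \right)} - -20666 = \frac{105 - -89}{3 \left(-89\right)} - -20666 = \frac{1}{3} \left(- \frac{1}{89}\right) \left(105 + 89\right) + \left(-2473 + 23139\right) = \frac{1}{3} \left(- \frac{1}{89}\right) 194 + 20666 = - \frac{194}{267} + 20666 = \frac{5517628}{267}$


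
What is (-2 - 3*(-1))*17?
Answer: 17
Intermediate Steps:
(-2 - 3*(-1))*17 = (-2 + 3)*17 = 1*17 = 17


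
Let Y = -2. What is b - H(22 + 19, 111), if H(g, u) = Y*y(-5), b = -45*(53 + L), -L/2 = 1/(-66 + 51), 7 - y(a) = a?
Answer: -2367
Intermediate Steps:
y(a) = 7 - a
L = 2/15 (L = -2/(-66 + 51) = -2/(-15) = -2*(-1/15) = 2/15 ≈ 0.13333)
b = -2391 (b = -45*(53 + 2/15) = -45*797/15 = -2391)
H(g, u) = -24 (H(g, u) = -2*(7 - 1*(-5)) = -2*(7 + 5) = -2*12 = -24)
b - H(22 + 19, 111) = -2391 - 1*(-24) = -2391 + 24 = -2367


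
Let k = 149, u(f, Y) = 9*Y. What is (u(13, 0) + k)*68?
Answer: 10132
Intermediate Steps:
(u(13, 0) + k)*68 = (9*0 + 149)*68 = (0 + 149)*68 = 149*68 = 10132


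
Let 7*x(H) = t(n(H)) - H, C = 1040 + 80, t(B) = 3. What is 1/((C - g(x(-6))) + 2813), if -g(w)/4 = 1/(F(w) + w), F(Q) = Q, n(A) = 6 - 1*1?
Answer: 9/35411 ≈ 0.00025416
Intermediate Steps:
n(A) = 5 (n(A) = 6 - 1 = 5)
C = 1120
x(H) = 3/7 - H/7 (x(H) = (3 - H)/7 = 3/7 - H/7)
g(w) = -2/w (g(w) = -4/(w + w) = -4*1/(2*w) = -2/w)
1/((C - g(x(-6))) + 2813) = 1/((1120 - (-2)/(3/7 - ⅐*(-6))) + 2813) = 1/((1120 - (-2)/(3/7 + 6/7)) + 2813) = 1/((1120 - (-2)/9/7) + 2813) = 1/((1120 - (-2)*7/9) + 2813) = 1/((1120 - 1*(-14/9)) + 2813) = 1/((1120 + 14/9) + 2813) = 1/(10094/9 + 2813) = 1/(35411/9) = 9/35411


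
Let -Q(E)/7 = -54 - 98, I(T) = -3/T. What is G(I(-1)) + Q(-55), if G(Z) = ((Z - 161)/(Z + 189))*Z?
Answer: 33969/32 ≈ 1061.5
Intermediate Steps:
G(Z) = Z*(-161 + Z)/(189 + Z) (G(Z) = ((-161 + Z)/(189 + Z))*Z = Z*(-161 + Z)/(189 + Z))
Q(E) = 1064 (Q(E) = -7*(-54 - 98) = -7*(-152) = 1064)
G(I(-1)) + Q(-55) = (-3/(-1))*(-161 - 3/(-1))/(189 - 3/(-1)) + 1064 = (-3*(-1))*(-161 - 3*(-1))/(189 - 3*(-1)) + 1064 = 3*(-161 + 3)/(189 + 3) + 1064 = 3*(-158)/192 + 1064 = 3*(1/192)*(-158) + 1064 = -79/32 + 1064 = 33969/32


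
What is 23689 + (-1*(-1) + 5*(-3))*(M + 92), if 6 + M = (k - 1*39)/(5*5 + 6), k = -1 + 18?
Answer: 697343/31 ≈ 22495.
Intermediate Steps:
k = 17
M = -208/31 (M = -6 + (17 - 1*39)/(5*5 + 6) = -6 + (17 - 39)/(25 + 6) = -6 - 22/31 = -208/31 ≈ -6.7097)
23689 + (-1*(-1) + 5*(-3))*(M + 92) = 23689 + (-1*(-1) + 5*(-3))*(-208/31 + 92) = 23689 + (1 - 15)*(2644/31) = 23689 - 14*2644/31 = 23689 - 37016/31 = 697343/31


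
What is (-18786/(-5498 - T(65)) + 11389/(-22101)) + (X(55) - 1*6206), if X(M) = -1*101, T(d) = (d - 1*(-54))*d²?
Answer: -70854058832722/11233341573 ≈ -6307.5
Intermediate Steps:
T(d) = d²*(54 + d) (T(d) = (d + 54)*d² = (54 + d)*d² = d²*(54 + d))
X(M) = -101
(-18786/(-5498 - T(65)) + 11389/(-22101)) + (X(55) - 1*6206) = (-18786/(-5498 - 65²*(54 + 65)) + 11389/(-22101)) + (-101 - 1*6206) = (-18786/(-5498 - 4225*119) + 11389*(-1/22101)) + (-101 - 6206) = (-18786/(-5498 - 1*502775) - 11389/22101) - 6307 = (-18786/(-5498 - 502775) - 11389/22101) - 6307 = (-18786/(-508273) - 11389/22101) - 6307 = (-18786*(-1/508273) - 11389/22101) - 6307 = (18786/508273 - 11389/22101) - 6307 = -5373531811/11233341573 - 6307 = -70854058832722/11233341573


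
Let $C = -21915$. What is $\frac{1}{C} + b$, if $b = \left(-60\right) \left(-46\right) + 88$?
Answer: $\frac{62413919}{21915} \approx 2848.0$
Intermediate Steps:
$b = 2848$ ($b = 2760 + 88 = 2848$)
$\frac{1}{C} + b = \frac{1}{-21915} + 2848 = - \frac{1}{21915} + 2848 = \frac{62413919}{21915}$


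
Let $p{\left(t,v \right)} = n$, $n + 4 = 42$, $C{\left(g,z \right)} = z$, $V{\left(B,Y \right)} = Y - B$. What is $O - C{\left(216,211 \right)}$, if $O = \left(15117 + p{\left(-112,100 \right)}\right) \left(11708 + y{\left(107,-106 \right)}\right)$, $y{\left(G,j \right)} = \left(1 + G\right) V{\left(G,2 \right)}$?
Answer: $5576829$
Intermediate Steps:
$n = 38$ ($n = -4 + 42 = 38$)
$p{\left(t,v \right)} = 38$
$y{\left(G,j \right)} = \left(1 + G\right) \left(2 - G\right)$
$O = 5577040$ ($O = \left(15117 + 38\right) \left(11708 + \left(2 + 107 - 107^{2}\right)\right) = 15155 \left(11708 + \left(2 + 107 - 11449\right)\right) = 15155 \left(11708 - 11340\right) = 15155 \cdot 368 = 5577040$)
$O - C{\left(216,211 \right)} = 5577040 - 211 = 5576829$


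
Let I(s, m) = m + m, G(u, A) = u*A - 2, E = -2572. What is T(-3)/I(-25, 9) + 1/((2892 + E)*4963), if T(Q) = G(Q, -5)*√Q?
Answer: 1/1588160 + 13*I*√3/18 ≈ 6.2966e-7 + 1.2509*I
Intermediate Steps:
G(u, A) = -2 + A*u (G(u, A) = A*u - 2 = -2 + A*u)
T(Q) = √Q*(-2 - 5*Q) (T(Q) = (-2 - 5*Q)*√Q = √Q*(-2 - 5*Q))
I(s, m) = 2*m
T(-3)/I(-25, 9) + 1/((2892 + E)*4963) = (√(-3)*(-2 - 5*(-3)))/((2*9)) + 1/((2892 - 2572)*4963) = ((I*√3)*(-2 + 15))/18 + (1/4963)/320 = ((I*√3)*13)*(1/18) + (1/320)*(1/4963) = (13*I*√3)*(1/18) + 1/1588160 = 13*I*√3/18 + 1/1588160 = 1/1588160 + 13*I*√3/18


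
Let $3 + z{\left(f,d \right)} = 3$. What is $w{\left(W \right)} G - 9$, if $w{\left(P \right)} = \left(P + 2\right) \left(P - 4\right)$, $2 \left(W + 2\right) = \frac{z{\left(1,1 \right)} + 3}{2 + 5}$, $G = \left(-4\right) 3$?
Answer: $\frac{288}{49} \approx 5.8775$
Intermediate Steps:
$z{\left(f,d \right)} = 0$ ($z{\left(f,d \right)} = -3 + 3 = 0$)
$G = -12$
$W = - \frac{25}{14}$ ($W = -2 + \frac{\left(0 + 3\right) \frac{1}{2 + 5}}{2} = -2 + \frac{3 \cdot \frac{1}{7}}{2} = -2 + \frac{1}{2} \cdot \frac{3}{7} = -2 + \frac{3}{14} = - \frac{25}{14} \approx -1.7857$)
$w{\left(P \right)} = \left(-4 + P\right) \left(2 + P\right)$ ($w{\left(P \right)} = \left(2 + P\right) \left(-4 + P\right) = \left(-4 + P\right) \left(2 + P\right)$)
$w{\left(W \right)} G - 9 = \left(-8 + \left(- \frac{25}{14}\right)^{2} - - \frac{25}{7}\right) \left(-12\right) - 9 = \left(-8 + \frac{625}{196} + \frac{25}{7}\right) \left(-12\right) - 9 = \left(- \frac{243}{196}\right) \left(-12\right) - 9 = \frac{729}{49} - 9 = \frac{288}{49}$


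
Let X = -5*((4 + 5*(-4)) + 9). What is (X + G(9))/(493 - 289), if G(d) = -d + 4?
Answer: 5/34 ≈ 0.14706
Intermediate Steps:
G(d) = 4 - d
X = 35 (X = -5*((4 - 20) + 9) = -5*(-16 + 9) = -5*(-7) = 35)
(X + G(9))/(493 - 289) = (35 + (4 - 1*9))/(493 - 289) = (35 + (4 - 9))/204 = (35 - 5)*(1/204) = 30*(1/204) = 5/34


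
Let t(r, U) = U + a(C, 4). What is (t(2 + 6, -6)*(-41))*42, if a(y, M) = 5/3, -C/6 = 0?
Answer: 7462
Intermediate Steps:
C = 0 (C = -6*0 = 0)
a(y, M) = 5/3 (a(y, M) = 5*(⅓) = 5/3)
t(r, U) = 5/3 + U (t(r, U) = U + 5/3 = 5/3 + U)
(t(2 + 6, -6)*(-41))*42 = ((5/3 - 6)*(-41))*42 = -13/3*(-41)*42 = (533/3)*42 = 7462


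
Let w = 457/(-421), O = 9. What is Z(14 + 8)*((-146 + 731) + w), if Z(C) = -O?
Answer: -2212452/421 ≈ -5255.2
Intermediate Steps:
w = -457/421 (w = 457*(-1/421) = -457/421 ≈ -1.0855)
Z(C) = -9 (Z(C) = -1*9 = -9)
Z(14 + 8)*((-146 + 731) + w) = -9*((-146 + 731) - 457/421) = -9*(585 - 457/421) = -9*245828/421 = -2212452/421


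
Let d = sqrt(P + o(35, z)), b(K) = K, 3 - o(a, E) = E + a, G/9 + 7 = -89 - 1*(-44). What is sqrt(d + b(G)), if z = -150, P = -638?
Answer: sqrt(-468 + 2*I*sqrt(130)) ≈ 0.52689 + 21.64*I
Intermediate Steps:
G = -468 (G = -63 + 9*(-89 - 1*(-44)) = -63 + 9*(-89 + 44) = -63 + 9*(-45) = -63 - 405 = -468)
o(a, E) = 3 - E - a (o(a, E) = 3 - (E + a) = 3 + (-E - a) = 3 - E - a)
d = 2*I*sqrt(130) (d = sqrt(-638 + (3 - 1*(-150) - 1*35)) = sqrt(-638 + (3 + 150 - 35)) = sqrt(-638 + 118) = sqrt(-520) = 2*I*sqrt(130) ≈ 22.803*I)
sqrt(d + b(G)) = sqrt(2*I*sqrt(130) - 468) = sqrt(-468 + 2*I*sqrt(130))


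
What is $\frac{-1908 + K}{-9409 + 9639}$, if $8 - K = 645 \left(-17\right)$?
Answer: $\frac{1813}{46} \approx 39.413$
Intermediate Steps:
$K = 10973$ ($K = 8 - 645 \left(-17\right) = 8 - -10965 = 8 + 10965 = 10973$)
$\frac{-1908 + K}{-9409 + 9639} = \frac{-1908 + 10973}{-9409 + 9639} = \frac{9065}{230} = 9065 \cdot \frac{1}{230} = \frac{1813}{46}$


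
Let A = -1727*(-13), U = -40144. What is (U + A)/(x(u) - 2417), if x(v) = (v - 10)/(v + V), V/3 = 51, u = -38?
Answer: 2034695/278003 ≈ 7.3190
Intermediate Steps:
V = 153 (V = 3*51 = 153)
x(v) = (-10 + v)/(153 + v) (x(v) = (v - 10)/(v + 153) = (-10 + v)/(153 + v))
A = 22451
(U + A)/(x(u) - 2417) = (-40144 + 22451)/((-10 - 38)/(153 - 38) - 2417) = -17693/(-48/115 - 2417) = -17693/(-278003/115) = -17693*(-115/278003) = 2034695/278003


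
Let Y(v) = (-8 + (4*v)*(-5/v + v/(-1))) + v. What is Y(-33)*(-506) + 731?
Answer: 2235733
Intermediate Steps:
Y(v) = -8 + v + 4*v*(-v - 5/v) (Y(v) = (-8 + (4*v)*(-5/v + v*(-1))) + v = (-8 + (4*v)*(-5/v - v)) + v = (-8 + (4*v)*(-v - 5/v)) + v = (-8 + 4*v*(-v - 5/v)) + v = -8 + v + 4*v*(-v - 5/v))
Y(-33)*(-506) + 731 = (-28 - 33 - 4*(-33)²)*(-506) + 731 = (-28 - 33 - 4*1089)*(-506) + 731 = (-28 - 33 - 4356)*(-506) + 731 = -4417*(-506) + 731 = 2235002 + 731 = 2235733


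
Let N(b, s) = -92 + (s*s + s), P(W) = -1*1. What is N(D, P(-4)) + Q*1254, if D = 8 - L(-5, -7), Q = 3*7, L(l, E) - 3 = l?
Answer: 26242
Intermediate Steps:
L(l, E) = 3 + l
Q = 21
P(W) = -1
D = 10 (D = 8 - (3 - 5) = 8 - 1*(-2) = 8 + 2 = 10)
N(b, s) = -92 + s + s**2 (N(b, s) = -92 + (s**2 + s) = -92 + (s + s**2) = -92 + s + s**2)
N(D, P(-4)) + Q*1254 = (-92 - 1 + (-1)**2) + 21*1254 = (-92 - 1 + 1) + 26334 = -92 + 26334 = 26242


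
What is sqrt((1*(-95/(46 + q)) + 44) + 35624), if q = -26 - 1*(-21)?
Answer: 9*sqrt(740173)/41 ≈ 188.85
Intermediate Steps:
q = -5 (q = -26 + 21 = -5)
sqrt((1*(-95/(46 + q)) + 44) + 35624) = sqrt((1*(-95/(46 - 5)) + 44) + 35624) = sqrt((1*(-95/41) + 44) + 35624) = sqrt((-95/41 + 44) + 35624) = sqrt(1709/41 + 35624) = sqrt(1462293/41) = 9*sqrt(740173)/41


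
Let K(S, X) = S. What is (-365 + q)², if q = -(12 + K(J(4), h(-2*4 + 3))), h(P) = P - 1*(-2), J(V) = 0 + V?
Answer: 145161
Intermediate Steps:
J(V) = V
h(P) = 2 + P (h(P) = P + 2 = 2 + P)
q = -16 (q = -(12 + 4) = -1*16 = -16)
(-365 + q)² = (-365 - 16)² = (-381)² = 145161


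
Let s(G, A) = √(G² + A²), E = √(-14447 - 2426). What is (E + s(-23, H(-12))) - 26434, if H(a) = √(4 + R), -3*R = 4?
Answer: -26434 + √4785/3 + I*√16873 ≈ -26411.0 + 129.9*I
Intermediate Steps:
R = -4/3 (R = -⅓*4 = -4/3 ≈ -1.3333)
H(a) = 2*√6/3 (H(a) = √(4 - 4/3) = √(8/3) = 2*√6/3)
E = I*√16873 (E = √(-16873) = I*√16873 ≈ 129.9*I)
s(G, A) = √(A² + G²)
(E + s(-23, H(-12))) - 26434 = (I*√16873 + √((2*√6/3)² + (-23)²)) - 26434 = (I*√16873 + √(8/3 + 529)) - 26434 = (I*√16873 + √(1595/3)) - 26434 = (I*√16873 + √4785/3) - 26434 = (√4785/3 + I*√16873) - 26434 = -26434 + √4785/3 + I*√16873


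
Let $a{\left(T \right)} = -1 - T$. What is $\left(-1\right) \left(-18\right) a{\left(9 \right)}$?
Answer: $-180$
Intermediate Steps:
$\left(-1\right) \left(-18\right) a{\left(9 \right)} = \left(-1\right) \left(-18\right) \left(-1 - 9\right) = 18 \left(-1 - 9\right) = 18 \left(-10\right) = -180$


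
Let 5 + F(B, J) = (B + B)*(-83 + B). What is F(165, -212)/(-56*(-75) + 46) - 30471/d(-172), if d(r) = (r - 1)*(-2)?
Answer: -30004709/367279 ≈ -81.695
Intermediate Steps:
F(B, J) = -5 + 2*B*(-83 + B) (F(B, J) = -5 + (B + B)*(-83 + B) = -5 + (2*B)*(-83 + B) = -5 + 2*B*(-83 + B))
d(r) = 2 - 2*r (d(r) = (-1 + r)*(-2) = 2 - 2*r)
F(165, -212)/(-56*(-75) + 46) - 30471/d(-172) = (-5 - 166*165 + 2*165²)/(-56*(-75) + 46) - 30471/(2 - 2*(-172)) = (-5 - 27390 + 2*27225)/(4200 + 46) - 30471/(2 + 344) = (-5 - 27390 + 54450)/4246 - 30471/346 = 27055*(1/4246) - 30471*1/346 = 27055/4246 - 30471/346 = -30004709/367279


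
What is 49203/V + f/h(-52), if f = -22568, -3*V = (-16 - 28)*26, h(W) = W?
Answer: 58555/104 ≈ 563.03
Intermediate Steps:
V = 1144/3 (V = -(-16 - 28)*26/3 = -(-44)*26/3 = -1/3*(-1144) = 1144/3 ≈ 381.33)
49203/V + f/h(-52) = 49203/(1144/3) - 22568/(-52) = 49203*(3/1144) - 22568*(-1/52) = 13419/104 + 434 = 58555/104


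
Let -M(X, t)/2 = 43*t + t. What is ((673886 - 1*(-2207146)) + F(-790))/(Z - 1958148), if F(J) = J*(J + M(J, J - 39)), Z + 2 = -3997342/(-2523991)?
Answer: 34153982402367/1235587244827 ≈ 27.642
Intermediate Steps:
M(X, t) = -88*t (M(X, t) = -2*(43*t + t) = -88*t)
Z = -1050640/2523991 (Z = -2 - 3997342/(-2523991) = -2 - 3997342*(-1/2523991) = -2 + 3997342/2523991 = -1050640/2523991 ≈ -0.41626)
F(J) = J*(3432 - 87*J) (F(J) = J*(J - 88*(J - 39)) = J*(J - 88*(-39 + J)) = J*(J + (3432 - 88*J)) = J*(3432 - 87*J))
((673886 - 1*(-2207146)) + F(-790))/(Z - 1958148) = ((673886 - 1*(-2207146)) + 3*(-790)*(1144 - 29*(-790)))/(-1050640/2523991 - 1958148) = ((673886 + 2207146) + 3*(-790)*(1144 + 22910))/(-4942348979308/2523991) = (2881032 + 3*(-790)*24054)*(-2523991/4942348979308) = (2881032 - 57007980)*(-2523991/4942348979308) = -54126948*(-2523991/4942348979308) = 34153982402367/1235587244827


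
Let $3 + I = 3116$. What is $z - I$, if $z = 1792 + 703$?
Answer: $-618$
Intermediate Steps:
$z = 2495$
$I = 3113$ ($I = -3 + 3116 = 3113$)
$z - I = 2495 - 3113 = -618$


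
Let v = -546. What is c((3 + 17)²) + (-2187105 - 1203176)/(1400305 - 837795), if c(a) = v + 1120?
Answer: 319490459/562510 ≈ 567.97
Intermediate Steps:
c(a) = 574 (c(a) = -546 + 1120 = 574)
c((3 + 17)²) + (-2187105 - 1203176)/(1400305 - 837795) = 574 + (-2187105 - 1203176)/(1400305 - 837795) = 574 - 3390281/562510 = 319490459/562510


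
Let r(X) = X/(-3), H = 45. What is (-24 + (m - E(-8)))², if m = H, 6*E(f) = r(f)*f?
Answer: 48841/81 ≈ 602.98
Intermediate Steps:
r(X) = -X/3 (r(X) = X*(-⅓) = -X/3)
E(f) = -f²/18 (E(f) = ((-f/3)*f)/6 = (-f²/3)/6 = -f²/18)
m = 45
(-24 + (m - E(-8)))² = (-24 + (45 - (-1)*(-8)²/18))² = (-24 + (45 - (-1)*64/18))² = (-24 + (45 - 1*(-32/9)))² = (-24 + (45 + 32/9))² = (-24 + 437/9)² = (221/9)² = 48841/81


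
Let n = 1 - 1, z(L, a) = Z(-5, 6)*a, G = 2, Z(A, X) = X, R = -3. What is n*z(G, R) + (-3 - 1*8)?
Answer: -11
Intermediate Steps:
z(L, a) = 6*a
n = 0
n*z(G, R) + (-3 - 1*8) = 0*(6*(-3)) + (-3 - 1*8) = 0*(-18) + (-3 - 8) = 0 - 11 = -11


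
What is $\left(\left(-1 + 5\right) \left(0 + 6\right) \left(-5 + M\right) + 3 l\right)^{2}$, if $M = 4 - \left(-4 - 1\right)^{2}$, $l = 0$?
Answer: $389376$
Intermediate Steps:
$M = -21$ ($M = 4 - \left(-5\right)^{2} = 4 - 25 = -21$)
$\left(\left(-1 + 5\right) \left(0 + 6\right) \left(-5 + M\right) + 3 l\right)^{2} = \left(\left(-1 + 5\right) \left(0 + 6\right) \left(-5 - 21\right) + 3 \cdot 0\right)^{2} = \left(4 \cdot 6 \left(-26\right) + 0\right)^{2} = \left(24 \left(-26\right) + 0\right)^{2} = \left(-624 + 0\right)^{2} = \left(-624\right)^{2} = 389376$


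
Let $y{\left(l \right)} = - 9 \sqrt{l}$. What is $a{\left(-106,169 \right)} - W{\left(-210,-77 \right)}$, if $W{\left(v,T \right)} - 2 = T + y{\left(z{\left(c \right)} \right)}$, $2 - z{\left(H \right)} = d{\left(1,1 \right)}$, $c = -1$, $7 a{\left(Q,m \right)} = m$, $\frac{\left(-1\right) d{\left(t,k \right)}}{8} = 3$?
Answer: $\frac{694}{7} + 9 \sqrt{26} \approx 145.03$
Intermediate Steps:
$d{\left(t,k \right)} = -24$ ($d{\left(t,k \right)} = \left(-8\right) 3 = -24$)
$a{\left(Q,m \right)} = \frac{m}{7}$
$z{\left(H \right)} = 26$ ($z{\left(H \right)} = 2 - -24 = 2 + 24 = 26$)
$W{\left(v,T \right)} = 2 + T - 9 \sqrt{26}$ ($W{\left(v,T \right)} = 2 + \left(T - 9 \sqrt{26}\right) = 2 + T - 9 \sqrt{26}$)
$a{\left(-106,169 \right)} - W{\left(-210,-77 \right)} = \frac{1}{7} \cdot 169 - \left(2 - 77 - 9 \sqrt{26}\right) = \frac{169}{7} - \left(-75 - 9 \sqrt{26}\right) = \frac{169}{7} + \left(75 + 9 \sqrt{26}\right) = \frac{694}{7} + 9 \sqrt{26}$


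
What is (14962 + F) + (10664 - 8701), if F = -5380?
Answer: 11545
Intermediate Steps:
(14962 + F) + (10664 - 8701) = (14962 - 5380) + (10664 - 8701) = 9582 + 1963 = 11545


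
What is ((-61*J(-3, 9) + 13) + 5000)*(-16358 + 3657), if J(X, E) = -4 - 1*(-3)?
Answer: -64444874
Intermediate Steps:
J(X, E) = -1 (J(X, E) = -4 + 3 = -1)
((-61*J(-3, 9) + 13) + 5000)*(-16358 + 3657) = ((-61*(-1) + 13) + 5000)*(-16358 + 3657) = ((61 + 13) + 5000)*(-12701) = (74 + 5000)*(-12701) = 5074*(-12701) = -64444874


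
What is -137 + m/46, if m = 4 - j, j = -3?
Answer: -6295/46 ≈ -136.85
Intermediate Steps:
m = 7 (m = 4 - 1*(-3) = 4 + 3 = 7)
-137 + m/46 = -137 + 7/46 = -6295/46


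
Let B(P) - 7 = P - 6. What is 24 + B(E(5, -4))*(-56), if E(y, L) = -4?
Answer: 192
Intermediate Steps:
B(P) = 1 + P (B(P) = 7 + (P - 6) = 7 + (-6 + P) = 1 + P)
24 + B(E(5, -4))*(-56) = 24 + (1 - 4)*(-56) = 24 - 3*(-56) = 24 + 168 = 192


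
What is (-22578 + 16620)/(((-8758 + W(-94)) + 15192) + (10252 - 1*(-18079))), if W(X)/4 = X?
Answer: -662/3821 ≈ -0.17325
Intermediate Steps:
W(X) = 4*X
(-22578 + 16620)/(((-8758 + W(-94)) + 15192) + (10252 - 1*(-18079))) = (-22578 + 16620)/(((-8758 + 4*(-94)) + 15192) + (10252 - 1*(-18079))) = -5958/(((-8758 - 376) + 15192) + (10252 + 18079)) = -5958/((-9134 + 15192) + 28331) = -5958/(6058 + 28331) = -5958/34389 = -5958*1/34389 = -662/3821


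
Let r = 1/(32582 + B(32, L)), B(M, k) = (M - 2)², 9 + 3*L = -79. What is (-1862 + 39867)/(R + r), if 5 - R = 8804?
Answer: -1272483410/294608117 ≈ -4.3192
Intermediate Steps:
R = -8799 (R = 5 - 1*8804 = 5 - 8804 = -8799)
L = -88/3 (L = -3 + (⅓)*(-79) = -3 - 79/3 = -88/3 ≈ -29.333)
B(M, k) = (-2 + M)²
r = 1/33482 (r = 1/(32582 + (-2 + 32)²) = 1/(32582 + 30²) = 1/(32582 + 900) = 1/33482 ≈ 2.9867e-5)
(-1862 + 39867)/(R + r) = (-1862 + 39867)/(-8799 + 1/33482) = 38005/(-294608117/33482) = 38005*(-33482/294608117) = -1272483410/294608117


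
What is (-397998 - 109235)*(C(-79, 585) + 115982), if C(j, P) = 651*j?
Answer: -32743411849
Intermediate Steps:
(-397998 - 109235)*(C(-79, 585) + 115982) = (-397998 - 109235)*(651*(-79) + 115982) = -507233*(-51429 + 115982) = -507233*64553 = -32743411849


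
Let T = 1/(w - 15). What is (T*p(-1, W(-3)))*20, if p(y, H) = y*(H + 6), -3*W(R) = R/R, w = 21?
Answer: -170/9 ≈ -18.889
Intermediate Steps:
W(R) = -1/3 (W(R) = -R/(3*R) = -1/3*1 = -1/3)
p(y, H) = y*(6 + H)
T = 1/6 (T = 1/(21 - 15) = 1/6 ≈ 0.16667)
(T*p(-1, W(-3)))*20 = ((-(6 - 1/3))/6)*20 = ((-1*17/3)/6)*20 = ((1/6)*(-17/3))*20 = -17/18*20 = -170/9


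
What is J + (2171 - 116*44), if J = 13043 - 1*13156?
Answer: -3046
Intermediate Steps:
J = -113 (J = 13043 - 13156 = -113)
J + (2171 - 116*44) = -113 + (2171 - 116*44) = -113 + (2171 - 5104) = -113 - 2933 = -3046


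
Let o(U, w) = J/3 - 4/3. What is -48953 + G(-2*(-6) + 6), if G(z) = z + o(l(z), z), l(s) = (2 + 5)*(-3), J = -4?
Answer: -146813/3 ≈ -48938.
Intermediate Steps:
l(s) = -21 (l(s) = 7*(-3) = -21)
o(U, w) = -8/3 (o(U, w) = -4/3 - 4/3 = -8/3)
G(z) = -8/3 + z (G(z) = z - 8/3 = -8/3 + z)
-48953 + G(-2*(-6) + 6) = -48953 + (-8/3 + (-2*(-6) + 6)) = -48953 + (-8/3 + (12 + 6)) = -48953 + (-8/3 + 18) = -48953 + 46/3 = -146813/3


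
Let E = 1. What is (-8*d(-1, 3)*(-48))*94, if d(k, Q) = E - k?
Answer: 72192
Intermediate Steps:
d(k, Q) = 1 - k
(-8*d(-1, 3)*(-48))*94 = (-8*(1 - 1*(-1))*(-48))*94 = (-8*(1 + 1)*(-48))*94 = (-8*2*(-48))*94 = -16*(-48)*94 = 768*94 = 72192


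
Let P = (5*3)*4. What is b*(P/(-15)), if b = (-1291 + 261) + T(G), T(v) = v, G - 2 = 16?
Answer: 4048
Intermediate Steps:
G = 18 (G = 2 + 16 = 18)
P = 60 (P = 15*4 = 60)
b = -1012 (b = (-1291 + 261) + 18 = -1030 + 18 = -1012)
b*(P/(-15)) = -60720/(-15) = -60720*(-1)/15 = -1012*(-4) = 4048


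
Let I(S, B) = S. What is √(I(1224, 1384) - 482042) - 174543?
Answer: -174543 + I*√480818 ≈ -1.7454e+5 + 693.41*I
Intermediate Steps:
√(I(1224, 1384) - 482042) - 174543 = √(1224 - 482042) - 174543 = √(-480818) - 174543 = I*√480818 - 174543 = -174543 + I*√480818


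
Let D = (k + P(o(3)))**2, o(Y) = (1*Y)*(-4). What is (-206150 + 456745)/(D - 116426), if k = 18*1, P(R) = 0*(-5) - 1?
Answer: -250595/116137 ≈ -2.1578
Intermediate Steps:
o(Y) = -4*Y (o(Y) = Y*(-4) = -4*Y)
P(R) = -1 (P(R) = 0 - 1 = -1)
k = 18
D = 289 (D = (18 - 1)**2 = 17**2 = 289)
(-206150 + 456745)/(D - 116426) = (-206150 + 456745)/(289 - 116426) = 250595/(-116137) = 250595*(-1/116137) = -250595/116137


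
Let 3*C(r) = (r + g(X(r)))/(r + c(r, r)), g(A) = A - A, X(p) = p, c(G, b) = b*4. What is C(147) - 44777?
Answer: -671654/15 ≈ -44777.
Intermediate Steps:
c(G, b) = 4*b
g(A) = 0
C(r) = 1/15 (C(r) = ((r + 0)/(r + 4*r))/3 = (r/((5*r)))/3 = (r*(1/(5*r)))/3 = (1/3)*(1/5) = 1/15)
C(147) - 44777 = 1/15 - 44777 = -671654/15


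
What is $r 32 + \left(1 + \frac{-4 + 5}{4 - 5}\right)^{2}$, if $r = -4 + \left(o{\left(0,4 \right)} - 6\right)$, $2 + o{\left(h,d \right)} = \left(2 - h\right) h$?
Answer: $-384$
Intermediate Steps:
$o{\left(h,d \right)} = -2 + h \left(2 - h\right)$ ($o{\left(h,d \right)} = -2 + \left(2 - h\right) h = -2 + h \left(2 - h\right)$)
$r = -12$ ($r = -4 - 8 = -12$)
$r 32 + \left(1 + \frac{-4 + 5}{4 - 5}\right)^{2} = \left(-12\right) 32 + \left(1 + \frac{-4 + 5}{4 - 5}\right)^{2} = -384 + \left(1 + 1 \frac{1}{-1}\right)^{2} = -384 + \left(1 + 1 \left(-1\right)\right)^{2} = -384 + \left(1 - 1\right)^{2} = -384 + 0^{2} = -384 + 0 = -384$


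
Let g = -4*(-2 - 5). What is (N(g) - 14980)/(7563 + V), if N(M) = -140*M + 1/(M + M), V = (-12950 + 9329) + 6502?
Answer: -1058399/584864 ≈ -1.8097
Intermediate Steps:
V = 2881 (V = -3621 + 6502 = 2881)
g = 28 (g = -4*(-7) = 28)
N(M) = 1/(2*M) - 140*M (N(M) = -140*M + 1/(2*M) = 1/(2*M) - 140*M)
(N(g) - 14980)/(7563 + V) = (((½)/28 - 140*28) - 14980)/(7563 + 2881) = (((½)*(1/28) - 3920) - 14980)/10444 = ((1/56 - 3920) - 14980)*(1/10444) = (-219519/56 - 14980)*(1/10444) = -1058399/56*1/10444 = -1058399/584864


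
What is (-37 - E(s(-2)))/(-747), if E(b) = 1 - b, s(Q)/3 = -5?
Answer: 53/747 ≈ 0.070951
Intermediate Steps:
s(Q) = -15 (s(Q) = 3*(-5) = -15)
(-37 - E(s(-2)))/(-747) = (-37 - (1 - 1*(-15)))/(-747) = (-37 - (1 + 15))*(-1/747) = (-37 - 1*16)*(-1/747) = (-37 - 16)*(-1/747) = -53*(-1/747) = 53/747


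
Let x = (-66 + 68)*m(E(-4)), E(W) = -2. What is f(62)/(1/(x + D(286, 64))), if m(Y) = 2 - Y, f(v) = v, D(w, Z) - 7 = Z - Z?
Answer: 930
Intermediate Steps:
D(w, Z) = 7 (D(w, Z) = 7 + (Z - Z) = 7 + 0 = 7)
x = 8 (x = (-66 + 68)*(2 - 1*(-2)) = 2*(2 + 2) = 2*4 = 8)
f(62)/(1/(x + D(286, 64))) = 62/(1/(8 + 7)) = 62/(1/15) = 62*15 = 930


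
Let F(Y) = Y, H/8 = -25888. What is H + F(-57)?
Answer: -207161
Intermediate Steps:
H = -207104 (H = 8*(-25888) = -207104)
H + F(-57) = -207104 - 57 = -207161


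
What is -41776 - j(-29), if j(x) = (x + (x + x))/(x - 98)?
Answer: -5305639/127 ≈ -41777.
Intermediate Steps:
j(x) = 3*x/(-98 + x) (j(x) = (x + 2*x)/(-98 + x) = (3*x)/(-98 + x) = 3*x/(-98 + x))
-41776 - j(-29) = -41776 - 3*(-29)/(-98 - 29) = -41776 - 3*(-29)/(-127) = -41776 - 3*(-29)*(-1)/127 = -41776 - 1*87/127 = -41776 - 87/127 = -5305639/127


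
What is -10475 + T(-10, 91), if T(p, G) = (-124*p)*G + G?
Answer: 102456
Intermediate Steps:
T(p, G) = G - 124*G*p (T(p, G) = -124*G*p + G = G - 124*G*p)
-10475 + T(-10, 91) = -10475 + 91*(1 - 124*(-10)) = -10475 + 91*(1 + 1240) = -10475 + 91*1241 = -10475 + 112931 = 102456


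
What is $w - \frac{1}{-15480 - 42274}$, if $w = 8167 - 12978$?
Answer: $- \frac{277854493}{57754} \approx -4811.0$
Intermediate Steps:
$w = -4811$
$w - \frac{1}{-15480 - 42274} = -4811 - \frac{1}{-15480 - 42274} = -4811 - \frac{1}{-57754} = -4811 - - \frac{1}{57754} = -4811 + \frac{1}{57754} = - \frac{277854493}{57754}$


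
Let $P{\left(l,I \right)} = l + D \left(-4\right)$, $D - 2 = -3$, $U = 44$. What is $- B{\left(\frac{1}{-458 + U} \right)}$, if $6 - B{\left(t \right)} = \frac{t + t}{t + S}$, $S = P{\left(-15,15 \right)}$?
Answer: $- \frac{27328}{4555} \approx -5.9996$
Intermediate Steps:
$D = -1$ ($D = 2 - 3 = -1$)
$P{\left(l,I \right)} = 4 + l$ ($P{\left(l,I \right)} = l - -4 = l + 4 = 4 + l$)
$S = -11$ ($S = 4 - 15 = -11$)
$B{\left(t \right)} = 6 - \frac{2 t}{-11 + t}$ ($B{\left(t \right)} = 6 - \frac{t + t}{t - 11} = 6 - \frac{2 t}{-11 + t}$)
$- B{\left(\frac{1}{-458 + U} \right)} = - \frac{2 \left(-33 + \frac{2}{-458 + 44}\right)}{-11 + \frac{1}{-458 + 44}} = - \frac{2 \left(-33 + \frac{2}{-414}\right)}{-11 + \frac{1}{-414}} = - \frac{2 \left(-33 + 2 \left(- \frac{1}{414}\right)\right)}{-11 - \frac{1}{414}} = - \frac{2 \left(-33 - \frac{1}{207}\right)}{- \frac{4555}{414}} = - \frac{2 \left(-414\right) \left(-6832\right)}{4555 \cdot 207} = \left(-1\right) \frac{27328}{4555} = - \frac{27328}{4555}$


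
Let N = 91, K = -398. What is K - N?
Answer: -489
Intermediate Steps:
K - N = -398 - 1*91 = -398 - 91 = -489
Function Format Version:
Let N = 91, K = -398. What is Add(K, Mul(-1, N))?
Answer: -489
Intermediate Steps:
Add(K, Mul(-1, N)) = Add(-398, Mul(-1, 91)) = Add(-398, -91) = -489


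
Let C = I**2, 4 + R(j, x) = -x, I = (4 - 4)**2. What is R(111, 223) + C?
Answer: -227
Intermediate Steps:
I = 0 (I = 0**2 = 0)
R(j, x) = -4 - x
C = 0 (C = 0**2 = 0)
R(111, 223) + C = (-4 - 1*223) + 0 = (-4 - 223) + 0 = -227 + 0 = -227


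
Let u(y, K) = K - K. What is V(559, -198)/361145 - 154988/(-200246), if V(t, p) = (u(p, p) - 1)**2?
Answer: 27986670753/36158920835 ≈ 0.77399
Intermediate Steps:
u(y, K) = 0
V(t, p) = 1 (V(t, p) = (0 - 1)**2 = (-1)**2 = 1)
V(559, -198)/361145 - 154988/(-200246) = 1/361145 - 154988/(-200246) = 1*(1/361145) - 154988*(-1/200246) = 1/361145 + 77494/100123 = 27986670753/36158920835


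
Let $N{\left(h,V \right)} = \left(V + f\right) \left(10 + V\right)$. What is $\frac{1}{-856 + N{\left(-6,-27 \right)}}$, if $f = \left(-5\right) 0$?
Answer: $- \frac{1}{397} \approx -0.0025189$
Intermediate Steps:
$f = 0$
$N{\left(h,V \right)} = V \left(10 + V\right)$ ($N{\left(h,V \right)} = \left(V + 0\right) \left(10 + V\right) = V \left(10 + V\right)$)
$\frac{1}{-856 + N{\left(-6,-27 \right)}} = \frac{1}{-856 - 27 \left(10 - 27\right)} = \frac{1}{-856 - -459} = \frac{1}{-856 + 459} = \frac{1}{-397} = - \frac{1}{397}$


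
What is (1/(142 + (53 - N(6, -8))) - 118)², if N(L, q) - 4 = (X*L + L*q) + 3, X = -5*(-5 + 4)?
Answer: 590830249/42436 ≈ 13923.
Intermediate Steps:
X = 5 (X = -5*(-1) = 5)
N(L, q) = 7 + 5*L + L*q (N(L, q) = 4 + ((5*L + L*q) + 3) = 4 + (3 + 5*L + L*q) = 7 + 5*L + L*q)
(1/(142 + (53 - N(6, -8))) - 118)² = (1/(142 + (53 - (7 + 5*6 + 6*(-8)))) - 118)² = (1/(142 + (53 - (7 + 30 - 48))) - 118)² = (1/(142 + (53 - 1*(-11))) - 118)² = (1/(142 + (53 + 11)) - 118)² = (1/(142 + 64) - 118)² = (1/206 - 118)² = (-24307/206)² = 590830249/42436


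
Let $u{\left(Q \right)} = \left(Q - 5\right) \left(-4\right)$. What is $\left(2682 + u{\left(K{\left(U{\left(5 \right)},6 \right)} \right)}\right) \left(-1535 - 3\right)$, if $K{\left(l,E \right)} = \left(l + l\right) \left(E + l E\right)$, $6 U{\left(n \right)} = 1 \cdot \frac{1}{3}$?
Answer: $- \frac{112086364}{27} \approx -4.1513 \cdot 10^{6}$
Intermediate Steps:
$U{\left(n \right)} = \frac{1}{18}$ ($U{\left(n \right)} = \frac{1 \cdot \frac{1}{3}}{6} = \frac{1}{6} \cdot \frac{1}{3} = \frac{1}{18}$)
$K{\left(l,E \right)} = 2 l \left(E + E l\right)$
$u{\left(Q \right)} = 20 - 4 Q$ ($u{\left(Q \right)} = \left(-5 + Q\right) \left(-4\right) = 20 - 4 Q$)
$\left(2682 + u{\left(K{\left(U{\left(5 \right)},6 \right)} \right)}\right) \left(-1535 - 3\right) = \left(2682 + \left(20 - 4 \cdot 2 \cdot 6 \cdot \frac{1}{18} \left(1 + \frac{1}{18}\right)\right)\right) \left(-1535 - 3\right) = \left(2682 + \left(20 - 4 \cdot 2 \cdot 6 \cdot \frac{1}{18} \cdot \frac{19}{18}\right)\right) \left(-1538\right) = \left(2682 + \left(20 - \frac{76}{27}\right)\right) \left(-1538\right) = \left(2682 + \frac{464}{27}\right) \left(-1538\right) = \frac{72878}{27} \left(-1538\right) = - \frac{112086364}{27}$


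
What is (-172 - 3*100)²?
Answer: 222784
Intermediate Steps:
(-172 - 3*100)² = (-172 - 300)² = (-472)² = 222784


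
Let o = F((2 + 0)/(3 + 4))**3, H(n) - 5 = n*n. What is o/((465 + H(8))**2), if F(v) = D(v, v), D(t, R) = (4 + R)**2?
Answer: 20250000/931897729 ≈ 0.021730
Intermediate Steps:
H(n) = 5 + n**2 (H(n) = 5 + n*n = 5 + n**2)
F(v) = (4 + v)**2
o = 729000000/117649 (o = ((4 + (2 + 0)/(3 + 4))**2)**3 = ((4 + 2/7)**2)**3 = ((30/7)**2)**3 = (900/49)**3 = 729000000/117649 ≈ 6196.4)
o/((465 + H(8))**2) = 729000000/(117649*((465 + (5 + 8**2))**2)) = 729000000/(117649*((465 + (5 + 64))**2)) = 729000000/(117649*((465 + 69)**2)) = 729000000/(117649*(534**2)) = (729000000/117649)/285156 = (729000000/117649)*(1/285156) = 20250000/931897729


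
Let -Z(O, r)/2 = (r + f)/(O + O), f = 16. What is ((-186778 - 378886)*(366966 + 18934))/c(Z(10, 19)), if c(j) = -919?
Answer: 218289737600/919 ≈ 2.3753e+8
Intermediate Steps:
Z(O, r) = -(16 + r)/O (Z(O, r) = -2*(r + 16)/(O + O) = -2*(16 + r)/(2*O) = -2*(16 + r)*1/(2*O) = -(16 + r)/O)
((-186778 - 378886)*(366966 + 18934))/c(Z(10, 19)) = ((-186778 - 378886)*(366966 + 18934))/(-919) = -565664*385900*(-1/919) = -218289737600*(-1/919) = 218289737600/919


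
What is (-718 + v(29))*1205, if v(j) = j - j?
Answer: -865190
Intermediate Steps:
v(j) = 0
(-718 + v(29))*1205 = (-718 + 0)*1205 = -718*1205 = -865190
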